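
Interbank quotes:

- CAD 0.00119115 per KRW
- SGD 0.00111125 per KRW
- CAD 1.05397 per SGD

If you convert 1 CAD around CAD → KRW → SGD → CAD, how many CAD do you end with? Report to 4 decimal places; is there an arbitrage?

0.9833 (arbitrage exists)

Around CAD → KRW → SGD → CAD: 1 ÷ 0.00119115 × 0.00111125 × 1.05397 = 0.983272
Product < 1; profitable direction is CAD → SGD → KRW → CAD.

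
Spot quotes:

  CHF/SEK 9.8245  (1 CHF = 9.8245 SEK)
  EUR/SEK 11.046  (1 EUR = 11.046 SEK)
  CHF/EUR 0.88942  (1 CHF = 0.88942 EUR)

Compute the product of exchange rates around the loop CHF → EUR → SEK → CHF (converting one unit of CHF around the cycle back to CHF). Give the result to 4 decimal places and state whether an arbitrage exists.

Around CHF → EUR → SEK → CHF: 1 × 0.88942 × 11.046 ÷ 9.8245 = 1.000003
Product ≈ 1 (deviation 0.000%, within rounding noise).

1.0000 (no arbitrage)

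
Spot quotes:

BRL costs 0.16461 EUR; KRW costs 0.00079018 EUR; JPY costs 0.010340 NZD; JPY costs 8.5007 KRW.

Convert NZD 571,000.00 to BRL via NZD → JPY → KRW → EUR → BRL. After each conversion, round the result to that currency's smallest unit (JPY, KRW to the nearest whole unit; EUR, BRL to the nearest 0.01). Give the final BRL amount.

NZD 571,000.00 ÷ 0.010340 = JPY 55,222,437
JPY 55,222,437 × 8.5007 = KRW 469,429,370
KRW 469,429,370 × 0.00079018 = EUR 370,933.70
EUR 370,933.70 ÷ 0.16461 = BRL 2,253,409.27

BRL 2,253,409.27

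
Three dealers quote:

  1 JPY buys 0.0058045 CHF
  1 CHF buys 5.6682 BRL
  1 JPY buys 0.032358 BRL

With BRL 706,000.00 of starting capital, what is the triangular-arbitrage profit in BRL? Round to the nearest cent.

Profitable loop is BRL → JPY → CHF → BRL:
BRL 706,000.00 ÷ 0.032358 = JPY 21,818,407
JPY 21,818,407 × 0.0058045 = CHF 126,644.94
CHF 126,644.94 × 5.6682 = BRL 717,848.85
Profit = BRL 717,848.85 − BRL 706,000.00

Profit: BRL 11,848.85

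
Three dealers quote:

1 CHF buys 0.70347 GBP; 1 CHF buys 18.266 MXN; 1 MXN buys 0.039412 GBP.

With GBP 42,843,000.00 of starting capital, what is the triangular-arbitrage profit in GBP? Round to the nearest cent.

Profitable loop is GBP → CHF → MXN → GBP:
GBP 42,843,000.00 ÷ 0.70347 = CHF 60,902,383.90
CHF 60,902,383.90 × 18.266 = MXN 1,112,442,944.26
MXN 1,112,442,944.26 × 0.039412 = GBP 43,843,601.32
Profit = GBP 43,843,601.32 − GBP 42,843,000.00

Profit: GBP 1,000,601.32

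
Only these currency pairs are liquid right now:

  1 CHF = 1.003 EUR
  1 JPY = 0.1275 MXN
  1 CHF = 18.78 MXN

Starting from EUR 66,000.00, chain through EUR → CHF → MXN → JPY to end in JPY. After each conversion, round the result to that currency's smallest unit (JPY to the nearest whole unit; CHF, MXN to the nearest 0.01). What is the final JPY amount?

JPY 9,692,334

EUR 66,000.00 ÷ 1.003 = CHF 65,802.59
CHF 65,802.59 × 18.78 = MXN 1,235,772.64
MXN 1,235,772.64 ÷ 0.1275 = JPY 9,692,334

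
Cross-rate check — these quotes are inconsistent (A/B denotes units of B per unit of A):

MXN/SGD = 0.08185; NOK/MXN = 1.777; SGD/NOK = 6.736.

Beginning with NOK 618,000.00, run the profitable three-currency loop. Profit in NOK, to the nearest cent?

Profit: NOK 12,783.44

Profitable loop is NOK → SGD → MXN → NOK:
NOK 618,000.00 ÷ 6.736 = SGD 91,745.84
SGD 91,745.84 ÷ 0.08185 = MXN 1,120,902.18
MXN 1,120,902.18 ÷ 1.777 = NOK 630,783.44
Profit = NOK 630,783.44 − NOK 618,000.00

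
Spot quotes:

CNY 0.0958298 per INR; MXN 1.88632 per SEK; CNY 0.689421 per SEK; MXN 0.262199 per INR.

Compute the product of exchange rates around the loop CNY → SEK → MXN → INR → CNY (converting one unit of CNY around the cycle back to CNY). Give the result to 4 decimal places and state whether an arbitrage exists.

1.0000 (no arbitrage)

Around CNY → SEK → MXN → INR → CNY: 1 ÷ 0.689421 × 1.88632 ÷ 0.262199 × 0.0958298 = 1.000001
Product ≈ 1 (deviation 0.000%, within rounding noise).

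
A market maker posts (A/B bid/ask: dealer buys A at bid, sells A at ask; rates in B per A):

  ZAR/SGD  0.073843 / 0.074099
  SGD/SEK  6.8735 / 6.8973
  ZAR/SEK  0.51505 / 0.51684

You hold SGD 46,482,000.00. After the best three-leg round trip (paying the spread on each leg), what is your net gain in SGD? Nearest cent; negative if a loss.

Net profit: SGD 360,787.90

Best loop SGD → ZAR → SEK → SGD:
SGD 46,482,000.00 ÷ 0.074099 (buy ZAR at ask) = ZAR 627,295,914.92
ZAR 627,295,914.92 × 0.51505 (sell ZAR at bid) = SEK 323,088,760.98
SEK 323,088,760.98 ÷ 6.8973 (buy SGD at ask) = SGD 46,842,787.90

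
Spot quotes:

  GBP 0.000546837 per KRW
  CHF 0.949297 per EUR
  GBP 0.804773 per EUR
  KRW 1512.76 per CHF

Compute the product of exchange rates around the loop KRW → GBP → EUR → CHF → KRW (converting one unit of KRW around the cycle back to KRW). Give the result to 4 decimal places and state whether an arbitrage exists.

0.9758 (arbitrage exists)

Around KRW → GBP → EUR → CHF → KRW: 1 × 0.000546837 ÷ 0.804773 × 0.949297 × 1512.76 = 0.975791
Product < 1; profitable direction is KRW → CHF → EUR → GBP → KRW.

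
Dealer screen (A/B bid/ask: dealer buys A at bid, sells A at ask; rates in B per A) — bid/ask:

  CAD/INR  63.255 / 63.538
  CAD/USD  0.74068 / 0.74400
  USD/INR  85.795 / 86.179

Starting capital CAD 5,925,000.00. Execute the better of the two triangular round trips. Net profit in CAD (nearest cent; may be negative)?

Net profit: CAD 805.75

Best loop CAD → USD → INR → CAD:
CAD 5,925,000.00 × 0.74068 (sell CAD at bid) = USD 4,388,529.00
USD 4,388,529.00 × 85.795 (sell USD at bid) = INR 376,513,845.56
INR 376,513,845.56 ÷ 63.538 (buy CAD at ask) = CAD 5,925,805.75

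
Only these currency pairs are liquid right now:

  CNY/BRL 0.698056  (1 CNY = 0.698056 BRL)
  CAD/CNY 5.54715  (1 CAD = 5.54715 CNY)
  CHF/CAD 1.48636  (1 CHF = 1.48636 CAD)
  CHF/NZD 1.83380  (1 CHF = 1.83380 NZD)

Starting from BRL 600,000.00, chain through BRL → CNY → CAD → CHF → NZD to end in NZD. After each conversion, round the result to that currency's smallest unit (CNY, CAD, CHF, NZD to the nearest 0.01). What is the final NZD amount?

NZD 191,169.69

BRL 600,000.00 ÷ 0.698056 = CNY 859,529.89
CNY 859,529.89 ÷ 5.54715 = CAD 154,949.82
CAD 154,949.82 ÷ 1.48636 = CHF 104,247.84
CHF 104,247.84 × 1.83380 = NZD 191,169.69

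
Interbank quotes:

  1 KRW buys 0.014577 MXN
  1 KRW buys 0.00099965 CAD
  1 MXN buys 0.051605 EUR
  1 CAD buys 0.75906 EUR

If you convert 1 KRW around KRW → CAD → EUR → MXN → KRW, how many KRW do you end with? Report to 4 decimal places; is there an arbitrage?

Around KRW → CAD → EUR → MXN → KRW: 1 × 0.00099965 × 0.75906 ÷ 0.051605 ÷ 0.014577 = 1.008705
Product > 1; profitable direction is KRW → CAD → EUR → MXN → KRW.

1.0087 (arbitrage exists)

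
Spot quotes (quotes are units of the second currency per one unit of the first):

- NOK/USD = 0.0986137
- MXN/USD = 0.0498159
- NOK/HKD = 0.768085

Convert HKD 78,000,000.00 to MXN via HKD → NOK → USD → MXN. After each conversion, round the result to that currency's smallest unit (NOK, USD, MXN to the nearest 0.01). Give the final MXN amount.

MXN 201,027,092.76

HKD 78,000,000.00 ÷ 0.768085 = NOK 101,551,260.60
NOK 101,551,260.60 × 0.0986137 = USD 10,014,345.55
USD 10,014,345.55 ÷ 0.0498159 = MXN 201,027,092.76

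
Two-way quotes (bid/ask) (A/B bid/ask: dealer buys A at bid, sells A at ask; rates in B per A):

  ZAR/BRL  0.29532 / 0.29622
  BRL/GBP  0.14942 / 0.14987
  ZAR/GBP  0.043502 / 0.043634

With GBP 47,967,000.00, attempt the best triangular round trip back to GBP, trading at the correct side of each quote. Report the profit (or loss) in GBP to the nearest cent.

Net profit: GBP 541,642.56

Best loop GBP → ZAR → BRL → GBP:
GBP 47,967,000.00 ÷ 0.043634 (buy ZAR at ask) = ZAR 1,099,303,295.60
ZAR 1,099,303,295.60 × 0.29532 (sell ZAR at bid) = BRL 324,646,249.26
BRL 324,646,249.26 × 0.14942 (sell BRL at bid) = GBP 48,508,642.56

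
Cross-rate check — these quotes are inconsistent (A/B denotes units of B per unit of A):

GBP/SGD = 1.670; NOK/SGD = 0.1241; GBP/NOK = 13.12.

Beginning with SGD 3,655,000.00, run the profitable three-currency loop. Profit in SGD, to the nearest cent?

Profit: SGD 93,851.49

Profitable loop is SGD → NOK → GBP → SGD:
SGD 3,655,000.00 ÷ 0.1241 = NOK 29,452,054.79
NOK 29,452,054.79 ÷ 13.12 = GBP 2,244,821.25
GBP 2,244,821.25 × 1.670 = SGD 3,748,851.49
Profit = SGD 3,748,851.49 − SGD 3,655,000.00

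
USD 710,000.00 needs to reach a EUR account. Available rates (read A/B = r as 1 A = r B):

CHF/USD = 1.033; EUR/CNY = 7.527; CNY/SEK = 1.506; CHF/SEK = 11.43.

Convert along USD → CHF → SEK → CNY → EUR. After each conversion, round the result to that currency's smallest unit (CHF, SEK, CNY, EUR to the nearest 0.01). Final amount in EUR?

USD 710,000.00 ÷ 1.033 = CHF 687,318.49
CHF 687,318.49 × 11.43 = SEK 7,856,050.34
SEK 7,856,050.34 ÷ 1.506 = CNY 5,216,500.89
CNY 5,216,500.89 ÷ 7.527 = EUR 693,038.51

EUR 693,038.51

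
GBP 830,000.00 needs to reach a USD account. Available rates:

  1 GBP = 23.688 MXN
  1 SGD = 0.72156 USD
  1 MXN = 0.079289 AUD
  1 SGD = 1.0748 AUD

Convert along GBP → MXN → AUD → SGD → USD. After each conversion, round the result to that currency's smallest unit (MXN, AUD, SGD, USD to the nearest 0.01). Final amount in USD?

GBP 830,000.00 × 23.688 = MXN 19,661,040.00
MXN 19,661,040.00 × 0.079289 = AUD 1,558,904.20
AUD 1,558,904.20 ÷ 1.0748 = SGD 1,450,413.29
SGD 1,450,413.29 × 0.72156 = USD 1,046,560.21

USD 1,046,560.21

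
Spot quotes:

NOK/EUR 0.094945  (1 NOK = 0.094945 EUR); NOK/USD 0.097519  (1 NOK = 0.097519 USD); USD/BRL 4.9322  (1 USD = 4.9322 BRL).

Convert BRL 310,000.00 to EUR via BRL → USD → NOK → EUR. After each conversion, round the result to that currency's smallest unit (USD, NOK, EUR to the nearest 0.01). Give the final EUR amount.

EUR 61,193.30

BRL 310,000.00 ÷ 4.9322 = USD 62,852.28
USD 62,852.28 ÷ 0.097519 = NOK 644,513.17
NOK 644,513.17 × 0.094945 = EUR 61,193.30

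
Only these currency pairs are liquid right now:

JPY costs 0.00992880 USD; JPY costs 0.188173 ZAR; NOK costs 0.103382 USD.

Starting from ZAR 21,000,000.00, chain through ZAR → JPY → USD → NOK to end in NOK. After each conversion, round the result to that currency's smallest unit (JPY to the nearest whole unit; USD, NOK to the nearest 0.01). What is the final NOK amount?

ZAR 21,000,000.00 ÷ 0.188173 = JPY 111,599,432
JPY 111,599,432 × 0.00992880 = USD 1,108,048.44
USD 1,108,048.44 ÷ 0.103382 = NOK 10,718,001.59

NOK 10,718,001.59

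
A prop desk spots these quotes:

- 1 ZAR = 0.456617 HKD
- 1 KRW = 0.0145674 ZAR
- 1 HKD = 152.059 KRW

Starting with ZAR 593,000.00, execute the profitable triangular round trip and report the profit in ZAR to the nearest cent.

Profitable loop is ZAR → HKD → KRW → ZAR:
ZAR 593,000.00 × 0.456617 = HKD 270,773.88
HKD 270,773.88 × 152.059 = KRW 41,173,606
KRW 41,173,606 × 0.0145674 = ZAR 599,792.38
Profit = ZAR 599,792.38 − ZAR 593,000.00

Profit: ZAR 6,792.38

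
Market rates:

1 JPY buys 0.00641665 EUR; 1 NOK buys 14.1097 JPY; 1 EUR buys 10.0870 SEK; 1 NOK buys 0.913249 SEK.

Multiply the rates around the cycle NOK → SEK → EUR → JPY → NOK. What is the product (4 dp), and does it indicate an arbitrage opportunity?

Around NOK → SEK → EUR → JPY → NOK: 1 × 0.913249 ÷ 10.0870 ÷ 0.00641665 ÷ 14.1097 = 1.000002
Product ≈ 1 (deviation 0.000%, within rounding noise).

1.0000 (no arbitrage)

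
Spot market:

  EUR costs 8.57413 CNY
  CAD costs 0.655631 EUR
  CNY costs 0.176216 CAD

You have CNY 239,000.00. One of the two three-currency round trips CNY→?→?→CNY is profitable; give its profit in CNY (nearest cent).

Profitable loop is CNY → EUR → CAD → CNY:
CNY 239,000.00 ÷ 8.57413 = EUR 27,874.55
EUR 27,874.55 ÷ 0.655631 = CAD 42,515.60
CAD 42,515.60 ÷ 0.176216 = CNY 241,269.83
Profit = CNY 241,269.83 − CNY 239,000.00

Profit: CNY 2,269.83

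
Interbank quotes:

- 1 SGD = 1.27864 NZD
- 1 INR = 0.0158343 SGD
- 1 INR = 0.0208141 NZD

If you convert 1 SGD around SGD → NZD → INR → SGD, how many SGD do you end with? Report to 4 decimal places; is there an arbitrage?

0.9727 (arbitrage exists)

Around SGD → NZD → INR → SGD: 1 × 1.27864 ÷ 0.0208141 × 0.0158343 = 0.972724
Product < 1; profitable direction is SGD → INR → NZD → SGD.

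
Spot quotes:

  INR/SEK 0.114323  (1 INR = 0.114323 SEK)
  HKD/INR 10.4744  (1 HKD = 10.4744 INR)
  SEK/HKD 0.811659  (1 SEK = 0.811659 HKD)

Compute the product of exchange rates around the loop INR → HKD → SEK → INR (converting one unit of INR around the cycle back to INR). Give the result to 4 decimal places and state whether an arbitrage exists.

Around INR → HKD → SEK → INR: 1 ÷ 10.4744 ÷ 0.811659 ÷ 0.114323 = 1.028877
Product > 1; profitable direction is INR → HKD → SEK → INR.

1.0289 (arbitrage exists)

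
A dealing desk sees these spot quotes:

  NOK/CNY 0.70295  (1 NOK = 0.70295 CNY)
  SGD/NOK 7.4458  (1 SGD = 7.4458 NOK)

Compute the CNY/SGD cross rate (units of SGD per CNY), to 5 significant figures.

1 CNY ÷ 0.70295 = 1.42258 NOK
1.42258 NOK ÷ 7.4458 = 0.191058 SGD

CNY/SGD = 0.19106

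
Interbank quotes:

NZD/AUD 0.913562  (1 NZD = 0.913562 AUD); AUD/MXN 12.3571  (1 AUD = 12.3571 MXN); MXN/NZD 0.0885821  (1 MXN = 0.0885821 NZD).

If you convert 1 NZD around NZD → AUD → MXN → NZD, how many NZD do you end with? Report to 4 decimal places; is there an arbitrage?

Around NZD → AUD → MXN → NZD: 1 × 0.913562 × 12.3571 × 0.0885821 = 1.000001
Product ≈ 1 (deviation 0.000%, within rounding noise).

1.0000 (no arbitrage)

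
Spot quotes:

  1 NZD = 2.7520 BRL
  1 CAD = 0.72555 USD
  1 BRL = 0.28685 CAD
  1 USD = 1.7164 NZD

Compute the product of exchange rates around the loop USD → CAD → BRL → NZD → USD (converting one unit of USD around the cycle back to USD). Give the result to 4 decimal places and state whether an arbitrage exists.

1.0172 (arbitrage exists)

Around USD → CAD → BRL → NZD → USD: 1 ÷ 0.72555 ÷ 0.28685 ÷ 2.7520 ÷ 1.7164 = 1.017211
Product > 1; profitable direction is USD → CAD → BRL → NZD → USD.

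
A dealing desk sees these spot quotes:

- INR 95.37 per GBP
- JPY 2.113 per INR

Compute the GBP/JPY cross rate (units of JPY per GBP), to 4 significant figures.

1 GBP × 95.37 = 95.37 INR
95.37 INR × 2.113 = 201.517 JPY

GBP/JPY = 201.5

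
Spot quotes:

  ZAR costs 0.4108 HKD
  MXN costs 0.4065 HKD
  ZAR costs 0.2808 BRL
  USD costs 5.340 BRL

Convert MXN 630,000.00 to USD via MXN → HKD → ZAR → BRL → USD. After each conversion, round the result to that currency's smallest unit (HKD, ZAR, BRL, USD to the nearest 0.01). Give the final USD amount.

USD 32,781.33

MXN 630,000.00 × 0.4065 = HKD 256,095.00
HKD 256,095.00 ÷ 0.4108 = ZAR 623,405.55
ZAR 623,405.55 × 0.2808 = BRL 175,052.28
BRL 175,052.28 ÷ 5.340 = USD 32,781.33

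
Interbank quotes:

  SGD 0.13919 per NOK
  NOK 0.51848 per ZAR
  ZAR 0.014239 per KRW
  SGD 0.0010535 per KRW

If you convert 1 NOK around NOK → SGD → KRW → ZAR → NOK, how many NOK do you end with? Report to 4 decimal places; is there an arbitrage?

Around NOK → SGD → KRW → ZAR → NOK: 1 × 0.13919 ÷ 0.0010535 × 0.014239 × 0.51848 = 0.975405
Product < 1; profitable direction is NOK → ZAR → KRW → SGD → NOK.

0.9754 (arbitrage exists)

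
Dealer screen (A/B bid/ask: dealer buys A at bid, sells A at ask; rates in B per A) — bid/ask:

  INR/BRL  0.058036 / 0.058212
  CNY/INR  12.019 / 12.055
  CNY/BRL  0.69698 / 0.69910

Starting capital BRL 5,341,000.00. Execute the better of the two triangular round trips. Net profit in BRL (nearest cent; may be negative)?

Net result: BRL -11,958.74 (no profitable arbitrage after spreads)

Best loop BRL → CNY → INR → BRL:
BRL 5,341,000.00 ÷ 0.69910 (buy CNY at ask) = CNY 7,639,822.63
CNY 7,639,822.63 × 12.019 (sell CNY at bid) = INR 91,823,028.18
INR 91,823,028.18 × 0.058036 (sell INR at bid) = BRL 5,329,041.26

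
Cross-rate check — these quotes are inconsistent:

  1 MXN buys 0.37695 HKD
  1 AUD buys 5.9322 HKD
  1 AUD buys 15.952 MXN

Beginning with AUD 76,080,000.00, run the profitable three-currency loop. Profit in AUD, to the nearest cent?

Profit: AUD 1,037,618.24

Profitable loop is AUD → MXN → HKD → AUD:
AUD 76,080,000.00 × 15.952 = MXN 1,213,628,160.00
MXN 1,213,628,160.00 × 0.37695 = HKD 457,477,134.91
HKD 457,477,134.91 ÷ 5.9322 = AUD 77,117,618.24
Profit = AUD 77,117,618.24 − AUD 76,080,000.00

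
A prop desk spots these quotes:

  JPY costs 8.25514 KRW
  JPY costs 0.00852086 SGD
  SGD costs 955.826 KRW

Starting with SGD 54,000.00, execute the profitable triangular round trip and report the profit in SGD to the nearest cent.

Profit: SGD 733.84

Profitable loop is SGD → JPY → KRW → SGD:
SGD 54,000.00 ÷ 0.00852086 = JPY 6,337,388
JPY 6,337,388 × 8.25514 = KRW 52,316,029
KRW 52,316,029 ÷ 955.826 = SGD 54,733.84
Profit = SGD 54,733.84 − SGD 54,000.00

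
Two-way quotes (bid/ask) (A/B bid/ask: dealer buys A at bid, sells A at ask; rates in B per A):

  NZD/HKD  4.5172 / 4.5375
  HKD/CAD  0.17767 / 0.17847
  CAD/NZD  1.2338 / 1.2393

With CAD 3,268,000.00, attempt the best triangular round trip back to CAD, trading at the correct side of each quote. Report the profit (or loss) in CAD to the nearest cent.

Net result: CAD -11,705.04 (no profitable arbitrage after spreads)

Best loop CAD → HKD → NZD → CAD:
CAD 3,268,000.00 ÷ 0.17847 (buy HKD at ask) = HKD 18,311,200.76
HKD 18,311,200.76 ÷ 4.5375 (buy NZD at ask) = NZD 4,035,526.34
NZD 4,035,526.34 ÷ 1.2393 (buy CAD at ask) = CAD 3,256,294.96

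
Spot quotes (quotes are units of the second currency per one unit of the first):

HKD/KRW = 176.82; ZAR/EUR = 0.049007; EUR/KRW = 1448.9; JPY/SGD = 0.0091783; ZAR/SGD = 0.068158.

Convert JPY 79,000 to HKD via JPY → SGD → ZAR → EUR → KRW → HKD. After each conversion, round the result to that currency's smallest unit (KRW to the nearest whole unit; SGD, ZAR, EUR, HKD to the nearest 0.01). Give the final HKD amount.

HKD 4,272.05

JPY 79,000 × 0.0091783 = SGD 725.09
SGD 725.09 ÷ 0.068158 = ZAR 10,638.37
ZAR 10,638.37 × 0.049007 = EUR 521.35
EUR 521.35 × 1448.9 = KRW 755,384
KRW 755,384 ÷ 176.82 = HKD 4,272.05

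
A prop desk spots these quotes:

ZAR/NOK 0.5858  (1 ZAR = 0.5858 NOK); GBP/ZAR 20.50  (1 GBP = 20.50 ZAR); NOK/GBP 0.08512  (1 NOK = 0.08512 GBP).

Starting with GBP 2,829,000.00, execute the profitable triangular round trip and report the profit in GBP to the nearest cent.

Profitable loop is GBP → ZAR → NOK → GBP:
GBP 2,829,000.00 × 20.50 = ZAR 57,994,500.00
ZAR 57,994,500.00 × 0.5858 = NOK 33,973,178.10
NOK 33,973,178.10 × 0.08512 = GBP 2,891,796.92
Profit = GBP 2,891,796.92 − GBP 2,829,000.00

Profit: GBP 62,796.92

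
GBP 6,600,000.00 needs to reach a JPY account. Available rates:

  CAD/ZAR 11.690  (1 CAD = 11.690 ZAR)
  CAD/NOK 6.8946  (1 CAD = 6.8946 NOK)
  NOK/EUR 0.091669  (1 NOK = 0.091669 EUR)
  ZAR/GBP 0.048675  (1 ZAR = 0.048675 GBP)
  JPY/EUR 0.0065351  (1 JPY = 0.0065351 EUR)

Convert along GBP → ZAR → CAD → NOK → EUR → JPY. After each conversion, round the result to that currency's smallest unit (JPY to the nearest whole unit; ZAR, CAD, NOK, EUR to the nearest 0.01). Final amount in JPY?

GBP 6,600,000.00 ÷ 0.048675 = ZAR 135,593,220.34
ZAR 135,593,220.34 ÷ 11.690 = CAD 11,599,077.87
CAD 11,599,077.87 × 6.8946 = NOK 79,971,002.28
NOK 79,971,002.28 × 0.091669 = EUR 7,330,861.81
EUR 7,330,861.81 ÷ 0.0065351 = JPY 1,121,767,350

JPY 1,121,767,350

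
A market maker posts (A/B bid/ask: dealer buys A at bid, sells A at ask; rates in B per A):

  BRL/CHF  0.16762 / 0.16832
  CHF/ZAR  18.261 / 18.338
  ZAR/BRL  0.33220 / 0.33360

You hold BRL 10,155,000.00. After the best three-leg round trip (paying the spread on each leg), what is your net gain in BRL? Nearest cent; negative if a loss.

Net profit: BRL 170,948.36

Best loop BRL → CHF → ZAR → BRL:
BRL 10,155,000.00 × 0.16762 (sell BRL at bid) = CHF 1,702,181.10
CHF 1,702,181.10 × 18.261 (sell CHF at bid) = ZAR 31,083,529.07
ZAR 31,083,529.07 × 0.33220 (sell ZAR at bid) = BRL 10,325,948.36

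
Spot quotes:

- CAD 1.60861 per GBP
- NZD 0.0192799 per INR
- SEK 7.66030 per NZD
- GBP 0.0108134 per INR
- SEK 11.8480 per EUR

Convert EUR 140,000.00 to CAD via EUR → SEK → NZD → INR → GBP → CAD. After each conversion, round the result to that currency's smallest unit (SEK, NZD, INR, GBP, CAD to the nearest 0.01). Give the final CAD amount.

EUR 140,000.00 × 11.8480 = SEK 1,658,720.00
SEK 1,658,720.00 ÷ 7.66030 = NZD 216,534.60
NZD 216,534.60 ÷ 0.0192799 = INR 11,231,105.97
INR 11,231,105.97 × 0.0108134 = GBP 121,446.44
GBP 121,446.44 × 1.60861 = CAD 195,359.96

CAD 195,359.96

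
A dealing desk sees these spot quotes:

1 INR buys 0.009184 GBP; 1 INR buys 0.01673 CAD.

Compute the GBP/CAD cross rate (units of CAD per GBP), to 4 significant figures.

GBP/CAD = 1.822

1 GBP ÷ 0.009184 = 108.885 INR
108.885 INR × 0.01673 = 1.82165 CAD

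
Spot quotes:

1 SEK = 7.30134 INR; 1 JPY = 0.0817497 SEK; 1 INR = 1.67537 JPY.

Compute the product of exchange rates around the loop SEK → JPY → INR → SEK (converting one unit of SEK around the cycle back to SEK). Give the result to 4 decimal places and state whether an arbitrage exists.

Around SEK → JPY → INR → SEK: 1 ÷ 0.0817497 ÷ 1.67537 ÷ 7.30134 = 1.000001
Product ≈ 1 (deviation 0.000%, within rounding noise).

1.0000 (no arbitrage)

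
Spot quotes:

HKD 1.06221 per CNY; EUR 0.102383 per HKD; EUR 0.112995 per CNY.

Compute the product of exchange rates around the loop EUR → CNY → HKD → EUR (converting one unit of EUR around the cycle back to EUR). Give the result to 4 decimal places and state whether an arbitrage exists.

Around EUR → CNY → HKD → EUR: 1 ÷ 0.112995 × 1.06221 × 0.102383 = 0.962452
Product < 1; profitable direction is EUR → HKD → CNY → EUR.

0.9625 (arbitrage exists)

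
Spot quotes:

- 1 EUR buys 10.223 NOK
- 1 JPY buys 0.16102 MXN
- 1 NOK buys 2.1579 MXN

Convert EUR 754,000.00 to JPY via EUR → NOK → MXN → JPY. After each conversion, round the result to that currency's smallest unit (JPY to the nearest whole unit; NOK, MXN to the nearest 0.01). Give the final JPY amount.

EUR 754,000.00 × 10.223 = NOK 7,708,142.00
NOK 7,708,142.00 × 2.1579 = MXN 16,633,399.62
MXN 16,633,399.62 ÷ 0.16102 = JPY 103,300,209

JPY 103,300,209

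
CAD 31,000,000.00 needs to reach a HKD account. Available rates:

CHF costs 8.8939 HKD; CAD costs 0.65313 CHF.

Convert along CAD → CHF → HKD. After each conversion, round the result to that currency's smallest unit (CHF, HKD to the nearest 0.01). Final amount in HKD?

CAD 31,000,000.00 × 0.65313 = CHF 20,247,030.00
CHF 20,247,030.00 × 8.8939 = HKD 180,075,060.12

HKD 180,075,060.12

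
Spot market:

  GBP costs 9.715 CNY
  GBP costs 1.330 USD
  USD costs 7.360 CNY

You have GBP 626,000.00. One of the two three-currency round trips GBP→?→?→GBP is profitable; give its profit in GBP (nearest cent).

Profitable loop is GBP → USD → CNY → GBP:
GBP 626,000.00 × 1.330 = USD 832,580.00
USD 832,580.00 × 7.360 = CNY 6,127,788.80
CNY 6,127,788.80 ÷ 9.715 = GBP 630,755.41
Profit = GBP 630,755.41 − GBP 626,000.00

Profit: GBP 4,755.41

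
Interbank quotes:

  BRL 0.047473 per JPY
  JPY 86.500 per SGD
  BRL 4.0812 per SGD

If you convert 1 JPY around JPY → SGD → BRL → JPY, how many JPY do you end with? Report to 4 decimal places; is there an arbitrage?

0.9939 (arbitrage exists)

Around JPY → SGD → BRL → JPY: 1 ÷ 86.500 × 4.0812 ÷ 0.047473 = 0.993860
Product < 1; profitable direction is JPY → BRL → SGD → JPY.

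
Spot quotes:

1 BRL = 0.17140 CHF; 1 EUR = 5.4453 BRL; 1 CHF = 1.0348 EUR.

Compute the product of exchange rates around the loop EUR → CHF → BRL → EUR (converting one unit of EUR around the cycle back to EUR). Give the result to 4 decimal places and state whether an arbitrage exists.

1.0354 (arbitrage exists)

Around EUR → CHF → BRL → EUR: 1 ÷ 1.0348 ÷ 0.17140 ÷ 5.4453 = 1.035407
Product > 1; profitable direction is EUR → CHF → BRL → EUR.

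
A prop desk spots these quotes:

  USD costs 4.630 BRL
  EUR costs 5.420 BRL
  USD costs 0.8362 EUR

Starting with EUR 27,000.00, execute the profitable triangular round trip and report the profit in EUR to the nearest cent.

Profit: EUR 582.61

Profitable loop is EUR → USD → BRL → EUR:
EUR 27,000.00 ÷ 0.8362 = USD 32,288.93
USD 32,288.93 × 4.630 = BRL 149,497.73
BRL 149,497.73 ÷ 5.420 = EUR 27,582.61
Profit = EUR 27,582.61 − EUR 27,000.00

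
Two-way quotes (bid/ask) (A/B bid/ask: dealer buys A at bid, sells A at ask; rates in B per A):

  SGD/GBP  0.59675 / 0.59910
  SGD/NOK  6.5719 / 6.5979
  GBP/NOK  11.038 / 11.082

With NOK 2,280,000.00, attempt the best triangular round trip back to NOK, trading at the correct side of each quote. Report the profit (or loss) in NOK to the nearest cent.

Net result: NOK -3,792.05 (no profitable arbitrage after spreads)

Best loop NOK → SGD → GBP → NOK:
NOK 2,280,000.00 ÷ 6.5979 (buy SGD at ask) = SGD 345,564.50
SGD 345,564.50 × 0.59675 (sell SGD at bid) = GBP 206,215.61
GBP 206,215.61 × 11.038 (sell GBP at bid) = NOK 2,276,207.95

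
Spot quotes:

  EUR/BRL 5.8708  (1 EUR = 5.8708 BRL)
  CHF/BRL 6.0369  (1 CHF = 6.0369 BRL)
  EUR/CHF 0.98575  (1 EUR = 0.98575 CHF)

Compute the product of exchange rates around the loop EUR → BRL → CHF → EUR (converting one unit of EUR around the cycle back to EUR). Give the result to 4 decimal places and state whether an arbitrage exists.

0.9865 (arbitrage exists)

Around EUR → BRL → CHF → EUR: 1 × 5.8708 ÷ 6.0369 ÷ 0.98575 = 0.986544
Product < 1; profitable direction is EUR → CHF → BRL → EUR.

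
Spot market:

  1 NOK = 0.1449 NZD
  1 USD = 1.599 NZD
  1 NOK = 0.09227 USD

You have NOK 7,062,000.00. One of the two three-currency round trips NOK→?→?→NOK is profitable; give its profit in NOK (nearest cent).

Profitable loop is NOK → USD → NZD → NOK:
NOK 7,062,000.00 × 0.09227 = USD 651,610.74
USD 651,610.74 × 1.599 = NZD 1,041,925.57
NZD 1,041,925.57 ÷ 0.1449 = NOK 7,190,652.68
Profit = NOK 7,190,652.68 − NOK 7,062,000.00

Profit: NOK 128,652.68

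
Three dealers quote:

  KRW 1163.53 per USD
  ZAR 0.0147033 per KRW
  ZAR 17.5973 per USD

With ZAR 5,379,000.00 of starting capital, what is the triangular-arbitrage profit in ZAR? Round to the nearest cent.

Profit: ZAR 153,930.03

Profitable loop is ZAR → KRW → USD → ZAR:
ZAR 5,379,000.00 ÷ 0.0147033 = KRW 365,836,241
KRW 365,836,241 ÷ 1163.53 = USD 314,419.26
USD 314,419.26 × 17.5973 = ZAR 5,532,930.03
Profit = ZAR 5,532,930.03 − ZAR 5,379,000.00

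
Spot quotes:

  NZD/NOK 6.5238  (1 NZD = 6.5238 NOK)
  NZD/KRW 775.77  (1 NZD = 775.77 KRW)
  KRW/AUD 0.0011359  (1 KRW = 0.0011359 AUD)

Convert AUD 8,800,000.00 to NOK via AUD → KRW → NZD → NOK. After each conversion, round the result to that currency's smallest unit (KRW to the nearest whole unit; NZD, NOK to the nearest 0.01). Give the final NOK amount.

AUD 8,800,000.00 ÷ 0.0011359 = KRW 7,747,160,842
KRW 7,747,160,842 ÷ 775.77 = NZD 9,986,414.58
NZD 9,986,414.58 × 6.5238 = NOK 65,149,371.44

NOK 65,149,371.44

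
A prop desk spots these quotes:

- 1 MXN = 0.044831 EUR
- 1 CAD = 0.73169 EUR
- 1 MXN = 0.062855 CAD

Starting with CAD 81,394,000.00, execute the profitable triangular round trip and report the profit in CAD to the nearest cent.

Profit: CAD 2,104,931.07

Profitable loop is CAD → EUR → MXN → CAD:
CAD 81,394,000.00 × 0.73169 = EUR 59,555,175.86
EUR 59,555,175.86 ÷ 0.044831 = MXN 1,328,437,372.80
MXN 1,328,437,372.80 × 0.062855 = CAD 83,498,931.07
Profit = CAD 83,498,931.07 − CAD 81,394,000.00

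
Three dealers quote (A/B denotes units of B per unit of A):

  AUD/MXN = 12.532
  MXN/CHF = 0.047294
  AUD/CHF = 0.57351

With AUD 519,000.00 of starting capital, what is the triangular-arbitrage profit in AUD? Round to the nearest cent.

Profitable loop is AUD → MXN → CHF → AUD:
AUD 519,000.00 × 12.532 = MXN 6,504,108.00
MXN 6,504,108.00 × 0.047294 = CHF 307,605.28
CHF 307,605.28 ÷ 0.57351 = AUD 536,355.57
Profit = AUD 536,355.57 − AUD 519,000.00

Profit: AUD 17,355.57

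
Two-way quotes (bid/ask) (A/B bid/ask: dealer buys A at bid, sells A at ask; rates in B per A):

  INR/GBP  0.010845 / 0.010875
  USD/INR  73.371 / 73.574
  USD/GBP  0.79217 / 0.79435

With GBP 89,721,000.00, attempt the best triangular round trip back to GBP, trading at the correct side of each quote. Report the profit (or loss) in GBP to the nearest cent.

Net profit: GBP 153,440.59

Best loop GBP → USD → INR → GBP:
GBP 89,721,000.00 ÷ 0.79435 (buy USD at ask) = USD 112,948,951.97
USD 112,948,951.97 × 73.371 (sell USD at bid) = INR 8,287,177,555.23
INR 8,287,177,555.23 × 0.010845 (sell INR at bid) = GBP 89,874,440.59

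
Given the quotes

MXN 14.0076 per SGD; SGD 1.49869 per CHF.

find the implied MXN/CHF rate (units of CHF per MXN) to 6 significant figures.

MXN/CHF = 0.0476348

1 MXN ÷ 14.0076 = 0.0713898 SGD
0.0713898 SGD ÷ 1.49869 = 0.0476348 CHF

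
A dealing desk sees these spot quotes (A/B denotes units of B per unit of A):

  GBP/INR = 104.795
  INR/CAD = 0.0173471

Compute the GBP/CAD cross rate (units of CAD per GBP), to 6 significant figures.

GBP/CAD = 1.81789

1 GBP × 104.795 = 104.795 INR
104.795 INR × 0.0173471 = 1.81789 CAD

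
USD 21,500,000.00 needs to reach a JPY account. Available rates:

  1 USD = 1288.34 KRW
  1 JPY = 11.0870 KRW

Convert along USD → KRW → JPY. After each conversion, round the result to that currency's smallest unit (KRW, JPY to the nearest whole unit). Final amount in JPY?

JPY 2,498,359,340

USD 21,500,000.00 × 1288.34 = KRW 27,699,310,000
KRW 27,699,310,000 ÷ 11.0870 = JPY 2,498,359,340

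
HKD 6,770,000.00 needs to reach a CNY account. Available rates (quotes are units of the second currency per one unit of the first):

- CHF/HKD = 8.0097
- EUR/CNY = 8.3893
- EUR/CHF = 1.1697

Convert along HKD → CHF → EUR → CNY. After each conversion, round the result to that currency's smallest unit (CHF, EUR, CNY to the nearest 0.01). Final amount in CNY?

HKD 6,770,000.00 ÷ 8.0097 = CHF 845,225.16
CHF 845,225.16 ÷ 1.1697 = EUR 722,599.95
EUR 722,599.95 × 8.3893 = CNY 6,062,107.76

CNY 6,062,107.76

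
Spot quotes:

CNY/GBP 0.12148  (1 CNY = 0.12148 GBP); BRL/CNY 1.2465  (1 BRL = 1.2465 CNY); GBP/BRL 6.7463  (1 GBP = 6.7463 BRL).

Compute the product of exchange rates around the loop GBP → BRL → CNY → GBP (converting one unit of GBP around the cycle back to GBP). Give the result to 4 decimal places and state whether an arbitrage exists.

1.0216 (arbitrage exists)

Around GBP → BRL → CNY → GBP: 1 × 6.7463 × 1.2465 × 0.12148 = 1.021557
Product > 1; profitable direction is GBP → BRL → CNY → GBP.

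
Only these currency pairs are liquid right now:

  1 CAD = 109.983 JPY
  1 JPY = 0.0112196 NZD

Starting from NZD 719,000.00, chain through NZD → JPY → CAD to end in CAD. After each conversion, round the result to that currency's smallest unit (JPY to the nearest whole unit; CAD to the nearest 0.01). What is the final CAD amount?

CAD 582,674.42

NZD 719,000.00 ÷ 0.0112196 = JPY 64,084,281
JPY 64,084,281 ÷ 109.983 = CAD 582,674.42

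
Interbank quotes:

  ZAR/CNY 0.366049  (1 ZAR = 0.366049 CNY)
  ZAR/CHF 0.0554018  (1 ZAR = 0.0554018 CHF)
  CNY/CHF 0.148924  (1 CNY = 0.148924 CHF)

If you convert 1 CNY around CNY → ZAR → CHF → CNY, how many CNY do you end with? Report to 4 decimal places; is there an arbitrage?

1.0163 (arbitrage exists)

Around CNY → ZAR → CHF → CNY: 1 ÷ 0.366049 × 0.0554018 ÷ 0.148924 = 1.016295
Product > 1; profitable direction is CNY → ZAR → CHF → CNY.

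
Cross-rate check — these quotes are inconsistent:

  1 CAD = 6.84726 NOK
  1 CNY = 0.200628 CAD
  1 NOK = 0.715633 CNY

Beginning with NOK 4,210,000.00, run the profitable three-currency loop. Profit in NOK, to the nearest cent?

Profitable loop is NOK → CAD → CNY → NOK:
NOK 4,210,000.00 ÷ 6.84726 = CAD 614,844.48
CAD 614,844.48 ÷ 0.200628 = CNY 3,064,599.55
CNY 3,064,599.55 ÷ 0.715633 = NOK 4,282,361.97
Profit = NOK 4,282,361.97 − NOK 4,210,000.00

Profit: NOK 72,361.97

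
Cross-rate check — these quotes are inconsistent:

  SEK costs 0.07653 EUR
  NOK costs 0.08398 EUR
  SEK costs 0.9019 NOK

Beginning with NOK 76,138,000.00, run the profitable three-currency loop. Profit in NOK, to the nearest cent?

Profit: NOK 792,564.75

Profitable loop is NOK → SEK → EUR → NOK:
NOK 76,138,000.00 ÷ 0.9019 = SEK 84,419,558.71
SEK 84,419,558.71 × 0.07653 = EUR 6,460,628.83
EUR 6,460,628.83 ÷ 0.08398 = NOK 76,930,564.75
Profit = NOK 76,930,564.75 − NOK 76,138,000.00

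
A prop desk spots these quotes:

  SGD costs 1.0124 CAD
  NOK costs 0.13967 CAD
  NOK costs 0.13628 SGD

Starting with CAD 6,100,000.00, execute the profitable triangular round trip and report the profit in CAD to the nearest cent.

Profitable loop is CAD → SGD → NOK → CAD:
CAD 6,100,000.00 ÷ 1.0124 = SGD 6,025,286.45
SGD 6,025,286.45 ÷ 0.13628 = NOK 44,212,550.98
NOK 44,212,550.98 × 0.13967 = CAD 6,175,167.00
Profit = CAD 6,175,167.00 − CAD 6,100,000.00

Profit: CAD 75,167.00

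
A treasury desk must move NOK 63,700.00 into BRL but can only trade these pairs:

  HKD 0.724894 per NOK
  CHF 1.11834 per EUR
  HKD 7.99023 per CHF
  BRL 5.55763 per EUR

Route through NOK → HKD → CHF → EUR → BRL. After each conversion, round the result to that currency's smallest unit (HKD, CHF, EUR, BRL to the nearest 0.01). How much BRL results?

BRL 28,719.11

NOK 63,700.00 × 0.724894 = HKD 46,175.75
HKD 46,175.75 ÷ 7.99023 = CHF 5,779.03
CHF 5,779.03 ÷ 1.11834 = EUR 5,167.51
EUR 5,167.51 × 5.55763 = BRL 28,719.11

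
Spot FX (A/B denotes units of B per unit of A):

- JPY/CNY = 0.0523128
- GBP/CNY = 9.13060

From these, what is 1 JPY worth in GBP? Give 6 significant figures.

JPY/GBP = 0.00572939

1 JPY × 0.0523128 = 0.0523128 CNY
0.0523128 CNY ÷ 9.13060 = 0.00572939 GBP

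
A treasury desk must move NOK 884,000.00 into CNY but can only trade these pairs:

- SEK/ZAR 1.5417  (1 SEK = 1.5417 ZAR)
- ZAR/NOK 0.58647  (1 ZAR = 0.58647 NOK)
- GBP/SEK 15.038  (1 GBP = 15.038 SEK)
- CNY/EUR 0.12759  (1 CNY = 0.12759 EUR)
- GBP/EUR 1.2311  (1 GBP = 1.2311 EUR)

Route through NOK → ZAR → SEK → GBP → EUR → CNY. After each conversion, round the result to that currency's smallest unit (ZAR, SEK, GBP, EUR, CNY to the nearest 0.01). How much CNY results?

CNY 627,325.89

NOK 884,000.00 ÷ 0.58647 = ZAR 1,507,323.48
ZAR 1,507,323.48 ÷ 1.5417 = SEK 977,702.20
SEK 977,702.20 ÷ 15.038 = GBP 65,015.44
GBP 65,015.44 × 1.2311 = EUR 80,040.51
EUR 80,040.51 ÷ 0.12759 = CNY 627,325.89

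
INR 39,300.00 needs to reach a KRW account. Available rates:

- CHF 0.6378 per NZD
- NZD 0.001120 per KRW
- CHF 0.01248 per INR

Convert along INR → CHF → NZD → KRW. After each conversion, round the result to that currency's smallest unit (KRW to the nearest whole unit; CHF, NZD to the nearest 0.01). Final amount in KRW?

KRW 686,598

INR 39,300.00 × 0.01248 = CHF 490.46
CHF 490.46 ÷ 0.6378 = NZD 768.99
NZD 768.99 ÷ 0.001120 = KRW 686,598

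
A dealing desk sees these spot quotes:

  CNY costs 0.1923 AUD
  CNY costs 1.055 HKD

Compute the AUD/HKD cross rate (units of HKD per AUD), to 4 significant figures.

AUD/HKD = 5.486

1 AUD ÷ 0.1923 = 5.20021 CNY
5.20021 CNY × 1.055 = 5.48622 HKD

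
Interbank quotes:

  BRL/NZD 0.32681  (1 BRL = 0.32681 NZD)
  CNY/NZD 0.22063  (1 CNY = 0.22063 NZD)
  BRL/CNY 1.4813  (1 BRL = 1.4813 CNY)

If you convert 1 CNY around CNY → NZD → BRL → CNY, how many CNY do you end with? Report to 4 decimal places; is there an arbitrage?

1.0000 (no arbitrage)

Around CNY → NZD → BRL → CNY: 1 × 0.22063 ÷ 0.32681 × 1.4813 = 1.000028
Product ≈ 1 (deviation 0.003%, within rounding noise).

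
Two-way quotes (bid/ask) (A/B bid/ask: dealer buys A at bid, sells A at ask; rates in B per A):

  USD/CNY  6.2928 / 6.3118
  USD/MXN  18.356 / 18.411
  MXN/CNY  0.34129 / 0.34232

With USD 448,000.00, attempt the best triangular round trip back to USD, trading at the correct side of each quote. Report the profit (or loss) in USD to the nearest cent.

Net result: USD -686.21 (no profitable arbitrage after spreads)

Best loop USD → CNY → MXN → USD:
USD 448,000.00 × 6.2928 (sell USD at bid) = CNY 2,819,174.40
CNY 2,819,174.40 ÷ 0.34232 (buy MXN at ask) = MXN 8,235,494.27
MXN 8,235,494.27 ÷ 18.411 (buy USD at ask) = USD 447,313.79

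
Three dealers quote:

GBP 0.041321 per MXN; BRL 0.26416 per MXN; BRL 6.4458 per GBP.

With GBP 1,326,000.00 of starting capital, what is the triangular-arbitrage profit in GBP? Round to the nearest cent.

Profitable loop is GBP → BRL → MXN → GBP:
GBP 1,326,000.00 × 6.4458 = BRL 8,547,130.80
BRL 8,547,130.80 ÷ 0.26416 = MXN 32,355,885.83
MXN 32,355,885.83 × 0.041321 = GBP 1,336,977.56
Profit = GBP 1,336,977.56 − GBP 1,326,000.00

Profit: GBP 10,977.56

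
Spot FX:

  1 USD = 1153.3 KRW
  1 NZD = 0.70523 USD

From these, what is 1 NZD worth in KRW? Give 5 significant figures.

NZD/KRW = 813.34

1 NZD × 0.70523 = 0.70523 USD
0.70523 USD × 1153.3 = 813.342 KRW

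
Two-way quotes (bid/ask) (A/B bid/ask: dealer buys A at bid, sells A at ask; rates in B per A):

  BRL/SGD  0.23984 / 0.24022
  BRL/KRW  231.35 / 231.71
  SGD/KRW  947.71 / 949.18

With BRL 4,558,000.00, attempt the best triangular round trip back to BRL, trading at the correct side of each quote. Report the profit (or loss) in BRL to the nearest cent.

Best loop BRL → KRW → SGD → BRL:
BRL 4,558,000.00 × 231.35 (sell BRL at bid) = KRW 1,054,493,300
KRW 1,054,493,300 ÷ 949.18 (buy SGD at ask) = SGD 1,110,951.87
SGD 1,110,951.87 ÷ 0.24022 (buy BRL at ask) = BRL 4,624,726.81

Net profit: BRL 66,726.81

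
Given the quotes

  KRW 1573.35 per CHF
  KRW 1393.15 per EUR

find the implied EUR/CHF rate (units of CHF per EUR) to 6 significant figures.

EUR/CHF = 0.885467

1 EUR × 1393.15 = 1393.15 KRW
1393.15 KRW ÷ 1573.35 = 0.885467 CHF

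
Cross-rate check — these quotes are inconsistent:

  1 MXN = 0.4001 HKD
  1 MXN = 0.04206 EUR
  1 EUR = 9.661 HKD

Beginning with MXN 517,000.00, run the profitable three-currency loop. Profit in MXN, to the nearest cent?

Profit: MXN 8,065.33

Profitable loop is MXN → EUR → HKD → MXN:
MXN 517,000.00 × 0.04206 = EUR 21,745.02
EUR 21,745.02 × 9.661 = HKD 210,078.64
HKD 210,078.64 ÷ 0.4001 = MXN 525,065.33
Profit = MXN 525,065.33 − MXN 517,000.00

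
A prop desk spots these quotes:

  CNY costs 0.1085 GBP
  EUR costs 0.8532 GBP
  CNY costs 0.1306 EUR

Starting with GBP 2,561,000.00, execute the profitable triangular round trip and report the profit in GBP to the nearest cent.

Profit: GBP 69,109.71

Profitable loop is GBP → CNY → EUR → GBP:
GBP 2,561,000.00 ÷ 0.1085 = CNY 23,603,686.64
CNY 23,603,686.64 × 0.1306 = EUR 3,082,641.47
EUR 3,082,641.47 × 0.8532 = GBP 2,630,109.71
Profit = GBP 2,630,109.71 − GBP 2,561,000.00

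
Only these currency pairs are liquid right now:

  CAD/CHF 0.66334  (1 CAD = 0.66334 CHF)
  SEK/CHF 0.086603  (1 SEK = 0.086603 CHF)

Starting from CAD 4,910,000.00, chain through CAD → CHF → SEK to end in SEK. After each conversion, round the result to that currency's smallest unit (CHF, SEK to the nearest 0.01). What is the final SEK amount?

CAD 4,910,000.00 × 0.66334 = CHF 3,256,999.40
CHF 3,256,999.40 ÷ 0.086603 = SEK 37,608,390.01

SEK 37,608,390.01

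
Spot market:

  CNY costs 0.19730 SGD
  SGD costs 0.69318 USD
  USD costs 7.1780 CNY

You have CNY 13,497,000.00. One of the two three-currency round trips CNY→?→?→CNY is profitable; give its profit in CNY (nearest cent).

Profitable loop is CNY → USD → SGD → CNY:
CNY 13,497,000.00 ÷ 7.1780 = USD 1,880,328.78
USD 1,880,328.78 ÷ 0.69318 = SGD 2,712,612.57
SGD 2,712,612.57 ÷ 0.19730 = CNY 13,748,669.90
Profit = CNY 13,748,669.90 − CNY 13,497,000.00

Profit: CNY 251,669.90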